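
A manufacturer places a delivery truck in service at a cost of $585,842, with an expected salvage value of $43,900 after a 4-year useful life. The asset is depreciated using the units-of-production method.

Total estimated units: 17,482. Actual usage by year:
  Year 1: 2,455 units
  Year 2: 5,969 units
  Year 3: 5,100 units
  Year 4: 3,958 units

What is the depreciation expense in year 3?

Depreciable base = $585,842 − $43,900 = $541,942.
Rate = $541,942 / 17,482 units = $31 per unit.
Year 1: 2,455 × $31 = $76,105. Book value $509,737.
Year 2: 5,969 × $31 = $185,039. Book value $324,698.
Year 3: 5,100 × $31 = $158,100. Book value $166,598.

$158,100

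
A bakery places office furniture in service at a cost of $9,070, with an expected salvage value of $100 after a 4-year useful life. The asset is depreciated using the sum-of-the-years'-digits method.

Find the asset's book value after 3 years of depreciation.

Depreciable base = $9,070 − $100 = $8,970.
Sum of the years' digits = 4+3+2+1 = 10.
Year 1: $8,970 × 4/10 = $3,588. Book value $5,482.
Year 2: $8,970 × 3/10 = $2,691. Book value $2,791.
Year 3: $8,970 × 2/10 = $1,794. Book value $997.

$997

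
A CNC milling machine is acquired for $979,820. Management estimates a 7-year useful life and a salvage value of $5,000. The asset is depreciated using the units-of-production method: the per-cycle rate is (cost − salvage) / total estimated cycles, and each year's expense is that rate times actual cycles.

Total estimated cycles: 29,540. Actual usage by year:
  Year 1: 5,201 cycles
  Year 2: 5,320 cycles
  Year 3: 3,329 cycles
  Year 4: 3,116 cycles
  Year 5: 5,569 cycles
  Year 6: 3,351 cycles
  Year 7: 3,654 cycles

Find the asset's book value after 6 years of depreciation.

$125,582

Depreciable base = $979,820 − $5,000 = $974,820.
Rate = $974,820 / 29,540 cycles = $33 per cycle.
Year 1: 5,201 × $33 = $171,633. Book value $808,187.
Year 2: 5,320 × $33 = $175,560. Book value $632,627.
Year 3: 3,329 × $33 = $109,857. Book value $522,770.
Year 4: 3,116 × $33 = $102,828. Book value $419,942.
Year 5: 5,569 × $33 = $183,777. Book value $236,165.
Year 6: 3,351 × $33 = $110,583. Book value $125,582.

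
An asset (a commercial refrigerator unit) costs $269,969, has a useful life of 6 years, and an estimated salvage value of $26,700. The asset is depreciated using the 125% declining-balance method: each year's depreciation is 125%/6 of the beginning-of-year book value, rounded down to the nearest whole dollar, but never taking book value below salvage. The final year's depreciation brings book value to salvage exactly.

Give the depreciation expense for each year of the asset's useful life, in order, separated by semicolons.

Depreciable base = $269,969 − $26,700 = $243,269.
Year 1: ⌊$269,969 × 125%/6⌋ = $56,243. Book value $213,726.
Year 2: ⌊$213,726 × 125%/6⌋ = $44,526. Book value $169,200.
Year 3: ⌊$169,200 × 125%/6⌋ = $35,250. Book value $133,950.
Year 4: ⌊$133,950 × 125%/6⌋ = $27,906. Book value $106,044.
Year 5: ⌊$106,044 × 125%/6⌋ = $22,092. Book value $83,952.
Year 6 (final): $83,952 − $26,700 = $57,252. Book value $26,700.

$56,243; $44,526; $35,250; $27,906; $22,092; $57,252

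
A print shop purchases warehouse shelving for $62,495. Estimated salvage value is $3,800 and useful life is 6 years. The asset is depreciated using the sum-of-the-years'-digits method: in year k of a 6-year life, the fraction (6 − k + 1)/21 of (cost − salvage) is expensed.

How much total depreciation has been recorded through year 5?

Depreciable base = $62,495 − $3,800 = $58,695.
Sum of the years' digits = 6+5+4+3+2+1 = 21.
Year 1: $58,695 × 6/21 = $16,770. Book value $45,725.
Year 2: $58,695 × 5/21 = $13,975. Book value $31,750.
Year 3: $58,695 × 4/21 = $11,180. Book value $20,570.
Year 4: $58,695 × 3/21 = $8,385. Book value $12,185.
Year 5: $58,695 × 2/21 = $5,590. Book value $6,595.
Accumulated through year 5 = $62,495 − $6,595 = $55,900.

$55,900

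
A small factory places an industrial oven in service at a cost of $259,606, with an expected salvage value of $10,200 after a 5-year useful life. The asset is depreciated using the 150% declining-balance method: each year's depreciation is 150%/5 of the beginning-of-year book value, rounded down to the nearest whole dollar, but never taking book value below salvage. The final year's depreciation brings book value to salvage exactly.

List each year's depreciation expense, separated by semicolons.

$77,881; $54,517; $38,162; $26,713; $52,133

Depreciable base = $259,606 − $10,200 = $249,406.
Year 1: ⌊$259,606 × 150%/5⌋ = $77,881. Book value $181,725.
Year 2: ⌊$181,725 × 150%/5⌋ = $54,517. Book value $127,208.
Year 3: ⌊$127,208 × 150%/5⌋ = $38,162. Book value $89,046.
Year 4: ⌊$89,046 × 150%/5⌋ = $26,713. Book value $62,333.
Year 5 (final): $62,333 − $10,200 = $52,133. Book value $10,200.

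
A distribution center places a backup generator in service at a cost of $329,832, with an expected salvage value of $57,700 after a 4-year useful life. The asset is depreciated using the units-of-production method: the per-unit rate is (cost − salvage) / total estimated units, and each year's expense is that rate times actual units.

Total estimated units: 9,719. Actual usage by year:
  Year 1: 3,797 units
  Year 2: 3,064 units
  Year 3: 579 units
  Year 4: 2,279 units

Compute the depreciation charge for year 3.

Depreciable base = $329,832 − $57,700 = $272,132.
Rate = $272,132 / 9,719 units = $28 per unit.
Year 1: 3,797 × $28 = $106,316. Book value $223,516.
Year 2: 3,064 × $28 = $85,792. Book value $137,724.
Year 3: 579 × $28 = $16,212. Book value $121,512.

$16,212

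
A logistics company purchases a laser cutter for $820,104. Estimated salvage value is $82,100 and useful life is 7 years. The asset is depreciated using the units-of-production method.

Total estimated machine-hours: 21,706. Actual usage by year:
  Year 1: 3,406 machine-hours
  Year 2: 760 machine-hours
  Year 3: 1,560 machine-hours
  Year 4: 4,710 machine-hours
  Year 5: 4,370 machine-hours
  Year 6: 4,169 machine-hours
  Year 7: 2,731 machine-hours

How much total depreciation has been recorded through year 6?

$645,150

Depreciable base = $820,104 − $82,100 = $738,004.
Rate = $738,004 / 21,706 machine-hours = $34 per machine-hour.
Year 1: 3,406 × $34 = $115,804. Book value $704,300.
Year 2: 760 × $34 = $25,840. Book value $678,460.
Year 3: 1,560 × $34 = $53,040. Book value $625,420.
Year 4: 4,710 × $34 = $160,140. Book value $465,280.
Year 5: 4,370 × $34 = $148,580. Book value $316,700.
Year 6: 4,169 × $34 = $141,746. Book value $174,954.
Accumulated through year 6 = $820,104 − $174,954 = $645,150.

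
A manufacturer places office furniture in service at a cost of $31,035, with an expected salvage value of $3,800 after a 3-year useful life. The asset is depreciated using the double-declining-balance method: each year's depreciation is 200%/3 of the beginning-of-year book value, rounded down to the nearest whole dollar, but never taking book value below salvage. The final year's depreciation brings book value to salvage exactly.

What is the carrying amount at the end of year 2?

$3,800

Depreciable base = $31,035 − $3,800 = $27,235.
Year 1: ⌊$31,035 × 200%/3⌋ = $20,690. Book value $10,345.
Year 2: ⌊$10,345 × 200%/3⌋ = $6,896, capped at $6,545. Book value $3,800.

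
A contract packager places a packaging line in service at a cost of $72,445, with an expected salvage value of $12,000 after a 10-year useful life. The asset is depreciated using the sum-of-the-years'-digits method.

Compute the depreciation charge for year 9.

Depreciable base = $72,445 − $12,000 = $60,445.
Sum of the years' digits = 10+9+8+7+6+5+4+3+2+1 = 55.
Year 1: $60,445 × 10/55 = $10,990. Book value $61,455.
Year 2: $60,445 × 9/55 = $9,891. Book value $51,564.
Year 3: $60,445 × 8/55 = $8,792. Book value $42,772.
Year 4: $60,445 × 7/55 = $7,693. Book value $35,079.
Year 5: $60,445 × 6/55 = $6,594. Book value $28,485.
Year 6: $60,445 × 5/55 = $5,495. Book value $22,990.
Year 7: $60,445 × 4/55 = $4,396. Book value $18,594.
Year 8: $60,445 × 3/55 = $3,297. Book value $15,297.
Year 9: $60,445 × 2/55 = $2,198. Book value $13,099.

$2,198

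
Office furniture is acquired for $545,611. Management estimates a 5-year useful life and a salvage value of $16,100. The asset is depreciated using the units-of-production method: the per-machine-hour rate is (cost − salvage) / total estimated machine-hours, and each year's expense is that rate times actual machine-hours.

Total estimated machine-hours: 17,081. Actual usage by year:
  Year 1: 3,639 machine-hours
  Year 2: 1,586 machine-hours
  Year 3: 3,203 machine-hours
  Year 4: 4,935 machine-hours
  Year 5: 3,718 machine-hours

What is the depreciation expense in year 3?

Depreciable base = $545,611 − $16,100 = $529,511.
Rate = $529,511 / 17,081 machine-hours = $31 per machine-hour.
Year 1: 3,639 × $31 = $112,809. Book value $432,802.
Year 2: 1,586 × $31 = $49,166. Book value $383,636.
Year 3: 3,203 × $31 = $99,293. Book value $284,343.

$99,293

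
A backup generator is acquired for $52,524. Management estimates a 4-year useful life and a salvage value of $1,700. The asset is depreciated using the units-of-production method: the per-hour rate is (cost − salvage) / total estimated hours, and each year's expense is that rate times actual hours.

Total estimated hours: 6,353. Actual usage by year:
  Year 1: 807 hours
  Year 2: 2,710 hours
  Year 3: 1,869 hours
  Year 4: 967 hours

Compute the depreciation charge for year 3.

$14,952

Depreciable base = $52,524 − $1,700 = $50,824.
Rate = $50,824 / 6,353 hours = $8 per hour.
Year 1: 807 × $8 = $6,456. Book value $46,068.
Year 2: 2,710 × $8 = $21,680. Book value $24,388.
Year 3: 1,869 × $8 = $14,952. Book value $9,436.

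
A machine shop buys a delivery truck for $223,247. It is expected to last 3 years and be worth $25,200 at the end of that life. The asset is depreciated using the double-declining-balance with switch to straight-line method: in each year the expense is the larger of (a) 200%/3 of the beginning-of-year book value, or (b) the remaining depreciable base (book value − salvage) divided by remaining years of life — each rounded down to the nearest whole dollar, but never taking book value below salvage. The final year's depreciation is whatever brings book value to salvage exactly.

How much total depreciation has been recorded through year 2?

Depreciable base = $223,247 − $25,200 = $198,047.
Year 1: DB = ⌊$223,247 × 200%/3⌋ = $148,831; SL = ⌊$198,047/3⌋ = $66,015 → take DB $148,831. Book value $74,416.
Year 2: DB = ⌊$74,416 × 200%/3⌋ = $49,610; SL = ⌊$49,216/2⌋ = $24,608 → take DB $49,610, capped at $49,216. Book value $25,200.
Accumulated through year 2 = $223,247 − $25,200 = $198,047.

$198,047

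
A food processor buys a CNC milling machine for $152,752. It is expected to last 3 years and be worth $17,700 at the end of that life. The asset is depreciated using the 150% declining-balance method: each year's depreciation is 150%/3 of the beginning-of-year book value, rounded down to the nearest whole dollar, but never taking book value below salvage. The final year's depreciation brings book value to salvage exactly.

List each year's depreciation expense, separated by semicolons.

Depreciable base = $152,752 − $17,700 = $135,052.
Year 1: ⌊$152,752 × 150%/3⌋ = $76,376. Book value $76,376.
Year 2: ⌊$76,376 × 150%/3⌋ = $38,188. Book value $38,188.
Year 3 (final): $38,188 − $17,700 = $20,488. Book value $17,700.

$76,376; $38,188; $20,488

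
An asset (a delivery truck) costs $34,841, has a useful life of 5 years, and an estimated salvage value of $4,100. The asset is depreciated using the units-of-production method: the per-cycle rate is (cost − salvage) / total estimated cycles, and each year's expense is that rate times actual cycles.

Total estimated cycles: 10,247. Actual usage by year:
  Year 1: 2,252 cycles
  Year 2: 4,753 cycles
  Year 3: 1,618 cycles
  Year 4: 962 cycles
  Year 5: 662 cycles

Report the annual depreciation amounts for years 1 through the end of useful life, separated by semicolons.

Depreciable base = $34,841 − $4,100 = $30,741.
Rate = $30,741 / 10,247 cycles = $3 per cycle.
Year 1: 2,252 × $3 = $6,756. Book value $28,085.
Year 2: 4,753 × $3 = $14,259. Book value $13,826.
Year 3: 1,618 × $3 = $4,854. Book value $8,972.
Year 4: 962 × $3 = $2,886. Book value $6,086.
Year 5: 662 × $3 = $1,986. Book value $4,100.

$6,756; $14,259; $4,854; $2,886; $1,986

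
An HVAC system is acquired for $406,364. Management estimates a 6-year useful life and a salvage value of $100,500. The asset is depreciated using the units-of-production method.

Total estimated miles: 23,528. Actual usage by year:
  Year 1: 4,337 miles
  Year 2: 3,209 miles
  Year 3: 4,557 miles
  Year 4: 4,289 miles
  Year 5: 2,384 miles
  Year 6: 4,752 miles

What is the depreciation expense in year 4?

Depreciable base = $406,364 − $100,500 = $305,864.
Rate = $305,864 / 23,528 miles = $13 per mile.
Year 1: 4,337 × $13 = $56,381. Book value $349,983.
Year 2: 3,209 × $13 = $41,717. Book value $308,266.
Year 3: 4,557 × $13 = $59,241. Book value $249,025.
Year 4: 4,289 × $13 = $55,757. Book value $193,268.

$55,757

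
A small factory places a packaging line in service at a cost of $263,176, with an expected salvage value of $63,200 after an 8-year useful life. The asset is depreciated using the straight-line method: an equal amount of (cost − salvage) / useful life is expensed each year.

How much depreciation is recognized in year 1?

Depreciable base = $263,176 − $63,200 = $199,976.
Annual expense = $199,976 / 8 = $24,997.

$24,997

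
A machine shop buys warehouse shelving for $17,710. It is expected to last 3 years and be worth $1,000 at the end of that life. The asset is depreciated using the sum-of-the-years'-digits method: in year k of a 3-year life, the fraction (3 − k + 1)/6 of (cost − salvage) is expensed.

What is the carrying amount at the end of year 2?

$3,785

Depreciable base = $17,710 − $1,000 = $16,710.
Sum of the years' digits = 3+2+1 = 6.
Year 1: $16,710 × 3/6 = $8,355. Book value $9,355.
Year 2: $16,710 × 2/6 = $5,570. Book value $3,785.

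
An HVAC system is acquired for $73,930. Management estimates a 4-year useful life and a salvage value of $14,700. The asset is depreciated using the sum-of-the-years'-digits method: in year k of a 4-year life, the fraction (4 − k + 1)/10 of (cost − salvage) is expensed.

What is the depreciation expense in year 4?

Depreciable base = $73,930 − $14,700 = $59,230.
Sum of the years' digits = 4+3+2+1 = 10.
Year 1: $59,230 × 4/10 = $23,692. Book value $50,238.
Year 2: $59,230 × 3/10 = $17,769. Book value $32,469.
Year 3: $59,230 × 2/10 = $11,846. Book value $20,623.
Year 4: $59,230 × 1/10 = $5,923. Book value $14,700.

$5,923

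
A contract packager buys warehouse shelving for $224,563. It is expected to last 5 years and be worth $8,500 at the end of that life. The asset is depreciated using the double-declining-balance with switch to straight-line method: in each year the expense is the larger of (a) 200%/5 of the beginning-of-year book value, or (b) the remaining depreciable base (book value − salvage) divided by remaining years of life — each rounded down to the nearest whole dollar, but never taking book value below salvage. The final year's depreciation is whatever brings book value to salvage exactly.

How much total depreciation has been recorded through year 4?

$196,060

Depreciable base = $224,563 − $8,500 = $216,063.
Year 1: DB = ⌊$224,563 × 200%/5⌋ = $89,825; SL = ⌊$216,063/5⌋ = $43,212 → take DB $89,825. Book value $134,738.
Year 2: DB = ⌊$134,738 × 200%/5⌋ = $53,895; SL = ⌊$126,238/4⌋ = $31,559 → take DB $53,895. Book value $80,843.
Year 3: DB = ⌊$80,843 × 200%/5⌋ = $32,337; SL = ⌊$72,343/3⌋ = $24,114 → take DB $32,337. Book value $48,506.
Year 4: DB = ⌊$48,506 × 200%/5⌋ = $19,402; SL = ⌊$40,006/2⌋ = $20,003 → take SL $20,003. Book value $28,503.
Accumulated through year 4 = $224,563 − $28,503 = $196,060.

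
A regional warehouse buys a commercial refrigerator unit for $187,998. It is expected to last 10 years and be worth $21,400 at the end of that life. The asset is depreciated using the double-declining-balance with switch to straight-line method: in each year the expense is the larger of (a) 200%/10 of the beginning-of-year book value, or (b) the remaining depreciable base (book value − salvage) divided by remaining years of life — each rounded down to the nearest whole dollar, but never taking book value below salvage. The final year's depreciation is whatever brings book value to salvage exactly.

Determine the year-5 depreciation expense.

$15,401

Depreciable base = $187,998 − $21,400 = $166,598.
Year 1: DB = ⌊$187,998 × 200%/10⌋ = $37,599; SL = ⌊$166,598/10⌋ = $16,659 → take DB $37,599. Book value $150,399.
Year 2: DB = ⌊$150,399 × 200%/10⌋ = $30,079; SL = ⌊$128,999/9⌋ = $14,333 → take DB $30,079. Book value $120,320.
Year 3: DB = ⌊$120,320 × 200%/10⌋ = $24,064; SL = ⌊$98,920/8⌋ = $12,365 → take DB $24,064. Book value $96,256.
Year 4: DB = ⌊$96,256 × 200%/10⌋ = $19,251; SL = ⌊$74,856/7⌋ = $10,693 → take DB $19,251. Book value $77,005.
Year 5: DB = ⌊$77,005 × 200%/10⌋ = $15,401; SL = ⌊$55,605/6⌋ = $9,267 → take DB $15,401. Book value $61,604.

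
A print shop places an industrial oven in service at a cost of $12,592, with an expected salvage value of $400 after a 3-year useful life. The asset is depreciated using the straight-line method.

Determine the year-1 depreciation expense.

$4,064

Depreciable base = $12,592 − $400 = $12,192.
Annual expense = $12,192 / 3 = $4,064.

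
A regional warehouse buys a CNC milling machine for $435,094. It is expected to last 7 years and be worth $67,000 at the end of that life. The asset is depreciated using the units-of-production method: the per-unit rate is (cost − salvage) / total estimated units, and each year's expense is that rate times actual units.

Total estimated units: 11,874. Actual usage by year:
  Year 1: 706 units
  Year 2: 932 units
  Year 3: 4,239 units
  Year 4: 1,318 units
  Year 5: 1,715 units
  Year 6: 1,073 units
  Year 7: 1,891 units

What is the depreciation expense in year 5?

$53,165

Depreciable base = $435,094 − $67,000 = $368,094.
Rate = $368,094 / 11,874 units = $31 per unit.
Year 1: 706 × $31 = $21,886. Book value $413,208.
Year 2: 932 × $31 = $28,892. Book value $384,316.
Year 3: 4,239 × $31 = $131,409. Book value $252,907.
Year 4: 1,318 × $31 = $40,858. Book value $212,049.
Year 5: 1,715 × $31 = $53,165. Book value $158,884.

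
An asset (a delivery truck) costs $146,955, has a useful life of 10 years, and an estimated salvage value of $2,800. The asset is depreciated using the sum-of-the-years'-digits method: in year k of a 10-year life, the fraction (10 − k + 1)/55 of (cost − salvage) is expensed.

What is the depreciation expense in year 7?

$10,484

Depreciable base = $146,955 − $2,800 = $144,155.
Sum of the years' digits = 10+9+8+7+6+5+4+3+2+1 = 55.
Year 1: $144,155 × 10/55 = $26,210. Book value $120,745.
Year 2: $144,155 × 9/55 = $23,589. Book value $97,156.
Year 3: $144,155 × 8/55 = $20,968. Book value $76,188.
Year 4: $144,155 × 7/55 = $18,347. Book value $57,841.
Year 5: $144,155 × 6/55 = $15,726. Book value $42,115.
Year 6: $144,155 × 5/55 = $13,105. Book value $29,010.
Year 7: $144,155 × 4/55 = $10,484. Book value $18,526.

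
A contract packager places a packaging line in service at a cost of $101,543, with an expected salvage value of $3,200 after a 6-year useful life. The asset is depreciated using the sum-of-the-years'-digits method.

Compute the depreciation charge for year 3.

Depreciable base = $101,543 − $3,200 = $98,343.
Sum of the years' digits = 6+5+4+3+2+1 = 21.
Year 1: $98,343 × 6/21 = $28,098. Book value $73,445.
Year 2: $98,343 × 5/21 = $23,415. Book value $50,030.
Year 3: $98,343 × 4/21 = $18,732. Book value $31,298.

$18,732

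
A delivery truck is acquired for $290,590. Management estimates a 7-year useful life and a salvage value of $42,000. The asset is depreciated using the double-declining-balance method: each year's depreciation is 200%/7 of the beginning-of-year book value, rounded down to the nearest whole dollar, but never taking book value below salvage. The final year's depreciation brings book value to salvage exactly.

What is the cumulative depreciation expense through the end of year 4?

Depreciable base = $290,590 − $42,000 = $248,590.
Year 1: ⌊$290,590 × 200%/7⌋ = $83,025. Book value $207,565.
Year 2: ⌊$207,565 × 200%/7⌋ = $59,304. Book value $148,261.
Year 3: ⌊$148,261 × 200%/7⌋ = $42,360. Book value $105,901.
Year 4: ⌊$105,901 × 200%/7⌋ = $30,257. Book value $75,644.
Accumulated through year 4 = $290,590 − $75,644 = $214,946.

$214,946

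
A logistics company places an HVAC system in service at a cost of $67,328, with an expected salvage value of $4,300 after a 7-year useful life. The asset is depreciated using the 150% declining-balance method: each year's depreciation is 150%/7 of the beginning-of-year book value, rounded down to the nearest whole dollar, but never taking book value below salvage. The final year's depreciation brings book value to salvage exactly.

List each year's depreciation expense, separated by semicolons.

$14,427; $11,335; $8,907; $6,998; $5,498; $4,320; $11,543

Depreciable base = $67,328 − $4,300 = $63,028.
Year 1: ⌊$67,328 × 150%/7⌋ = $14,427. Book value $52,901.
Year 2: ⌊$52,901 × 150%/7⌋ = $11,335. Book value $41,566.
Year 3: ⌊$41,566 × 150%/7⌋ = $8,907. Book value $32,659.
Year 4: ⌊$32,659 × 150%/7⌋ = $6,998. Book value $25,661.
Year 5: ⌊$25,661 × 150%/7⌋ = $5,498. Book value $20,163.
Year 6: ⌊$20,163 × 150%/7⌋ = $4,320. Book value $15,843.
Year 7 (final): $15,843 − $4,300 = $11,543. Book value $4,300.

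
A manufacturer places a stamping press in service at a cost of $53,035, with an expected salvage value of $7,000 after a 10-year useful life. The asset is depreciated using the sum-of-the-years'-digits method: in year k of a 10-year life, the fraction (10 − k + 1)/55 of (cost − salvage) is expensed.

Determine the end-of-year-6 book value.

$15,370

Depreciable base = $53,035 − $7,000 = $46,035.
Sum of the years' digits = 10+9+8+7+6+5+4+3+2+1 = 55.
Year 1: $46,035 × 10/55 = $8,370. Book value $44,665.
Year 2: $46,035 × 9/55 = $7,533. Book value $37,132.
Year 3: $46,035 × 8/55 = $6,696. Book value $30,436.
Year 4: $46,035 × 7/55 = $5,859. Book value $24,577.
Year 5: $46,035 × 6/55 = $5,022. Book value $19,555.
Year 6: $46,035 × 5/55 = $4,185. Book value $15,370.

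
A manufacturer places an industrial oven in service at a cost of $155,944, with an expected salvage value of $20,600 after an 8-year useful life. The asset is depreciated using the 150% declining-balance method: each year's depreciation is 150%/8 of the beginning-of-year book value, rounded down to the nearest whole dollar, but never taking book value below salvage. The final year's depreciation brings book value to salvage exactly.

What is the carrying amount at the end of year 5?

$55,220

Depreciable base = $155,944 − $20,600 = $135,344.
Year 1: ⌊$155,944 × 150%/8⌋ = $29,239. Book value $126,705.
Year 2: ⌊$126,705 × 150%/8⌋ = $23,757. Book value $102,948.
Year 3: ⌊$102,948 × 150%/8⌋ = $19,302. Book value $83,646.
Year 4: ⌊$83,646 × 150%/8⌋ = $15,683. Book value $67,963.
Year 5: ⌊$67,963 × 150%/8⌋ = $12,743. Book value $55,220.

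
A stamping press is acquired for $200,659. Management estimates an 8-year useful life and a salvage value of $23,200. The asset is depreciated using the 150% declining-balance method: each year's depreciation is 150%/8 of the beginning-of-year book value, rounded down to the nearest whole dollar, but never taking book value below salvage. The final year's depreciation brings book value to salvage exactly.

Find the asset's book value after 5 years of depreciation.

$71,054

Depreciable base = $200,659 − $23,200 = $177,459.
Year 1: ⌊$200,659 × 150%/8⌋ = $37,623. Book value $163,036.
Year 2: ⌊$163,036 × 150%/8⌋ = $30,569. Book value $132,467.
Year 3: ⌊$132,467 × 150%/8⌋ = $24,837. Book value $107,630.
Year 4: ⌊$107,630 × 150%/8⌋ = $20,180. Book value $87,450.
Year 5: ⌊$87,450 × 150%/8⌋ = $16,396. Book value $71,054.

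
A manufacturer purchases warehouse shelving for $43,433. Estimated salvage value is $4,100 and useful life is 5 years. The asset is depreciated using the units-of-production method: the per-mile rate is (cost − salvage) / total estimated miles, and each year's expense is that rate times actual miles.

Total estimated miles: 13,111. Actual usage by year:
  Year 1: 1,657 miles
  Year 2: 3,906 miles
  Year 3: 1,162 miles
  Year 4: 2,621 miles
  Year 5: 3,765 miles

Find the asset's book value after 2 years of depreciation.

$26,744

Depreciable base = $43,433 − $4,100 = $39,333.
Rate = $39,333 / 13,111 miles = $3 per mile.
Year 1: 1,657 × $3 = $4,971. Book value $38,462.
Year 2: 3,906 × $3 = $11,718. Book value $26,744.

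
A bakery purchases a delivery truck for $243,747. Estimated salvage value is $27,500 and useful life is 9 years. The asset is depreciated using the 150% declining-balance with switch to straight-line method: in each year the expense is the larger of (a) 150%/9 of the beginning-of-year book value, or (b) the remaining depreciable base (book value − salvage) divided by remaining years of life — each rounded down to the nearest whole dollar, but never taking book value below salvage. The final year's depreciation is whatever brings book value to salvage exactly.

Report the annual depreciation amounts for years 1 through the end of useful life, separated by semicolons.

$40,624; $33,853; $28,211; $23,509; $19,591; $17,614; $17,615; $17,615; $17,615

Depreciable base = $243,747 − $27,500 = $216,247.
Year 1: DB = ⌊$243,747 × 150%/9⌋ = $40,624; SL = ⌊$216,247/9⌋ = $24,027 → take DB $40,624. Book value $203,123.
Year 2: DB = ⌊$203,123 × 150%/9⌋ = $33,853; SL = ⌊$175,623/8⌋ = $21,952 → take DB $33,853. Book value $169,270.
Year 3: DB = ⌊$169,270 × 150%/9⌋ = $28,211; SL = ⌊$141,770/7⌋ = $20,252 → take DB $28,211. Book value $141,059.
Year 4: DB = ⌊$141,059 × 150%/9⌋ = $23,509; SL = ⌊$113,559/6⌋ = $18,926 → take DB $23,509. Book value $117,550.
Year 5: DB = ⌊$117,550 × 150%/9⌋ = $19,591; SL = ⌊$90,050/5⌋ = $18,010 → take DB $19,591. Book value $97,959.
Year 6: DB = ⌊$97,959 × 150%/9⌋ = $16,326; SL = ⌊$70,459/4⌋ = $17,614 → take SL $17,614. Book value $80,345.
Year 7: DB = ⌊$80,345 × 150%/9⌋ = $13,390; SL = ⌊$52,845/3⌋ = $17,615 → take SL $17,615. Book value $62,730.
Year 8: DB = ⌊$62,730 × 150%/9⌋ = $10,455; SL = ⌊$35,230/2⌋ = $17,615 → take SL $17,615. Book value $45,115.
Year 9 (final): $45,115 − $27,500 = $17,615. Book value $27,500.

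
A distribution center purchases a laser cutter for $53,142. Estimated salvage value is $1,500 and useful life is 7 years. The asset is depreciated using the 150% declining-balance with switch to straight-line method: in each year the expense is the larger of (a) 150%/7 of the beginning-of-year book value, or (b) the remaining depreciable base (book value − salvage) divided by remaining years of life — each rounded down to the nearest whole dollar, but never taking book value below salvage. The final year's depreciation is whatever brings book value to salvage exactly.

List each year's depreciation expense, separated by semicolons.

$11,387; $8,947; $7,030; $6,069; $6,069; $6,070; $6,070

Depreciable base = $53,142 − $1,500 = $51,642.
Year 1: DB = ⌊$53,142 × 150%/7⌋ = $11,387; SL = ⌊$51,642/7⌋ = $7,377 → take DB $11,387. Book value $41,755.
Year 2: DB = ⌊$41,755 × 150%/7⌋ = $8,947; SL = ⌊$40,255/6⌋ = $6,709 → take DB $8,947. Book value $32,808.
Year 3: DB = ⌊$32,808 × 150%/7⌋ = $7,030; SL = ⌊$31,308/5⌋ = $6,261 → take DB $7,030. Book value $25,778.
Year 4: DB = ⌊$25,778 × 150%/7⌋ = $5,523; SL = ⌊$24,278/4⌋ = $6,069 → take SL $6,069. Book value $19,709.
Year 5: DB = ⌊$19,709 × 150%/7⌋ = $4,223; SL = ⌊$18,209/3⌋ = $6,069 → take SL $6,069. Book value $13,640.
Year 6: DB = ⌊$13,640 × 150%/7⌋ = $2,922; SL = ⌊$12,140/2⌋ = $6,070 → take SL $6,070. Book value $7,570.
Year 7 (final): $7,570 − $1,500 = $6,070. Book value $1,500.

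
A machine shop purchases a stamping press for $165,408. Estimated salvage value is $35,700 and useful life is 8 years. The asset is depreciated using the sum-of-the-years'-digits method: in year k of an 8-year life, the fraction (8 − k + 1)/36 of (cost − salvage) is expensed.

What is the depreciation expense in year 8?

$3,603

Depreciable base = $165,408 − $35,700 = $129,708.
Sum of the years' digits = 8+7+6+5+4+3+2+1 = 36.
Year 1: $129,708 × 8/36 = $28,824. Book value $136,584.
Year 2: $129,708 × 7/36 = $25,221. Book value $111,363.
Year 3: $129,708 × 6/36 = $21,618. Book value $89,745.
Year 4: $129,708 × 5/36 = $18,015. Book value $71,730.
Year 5: $129,708 × 4/36 = $14,412. Book value $57,318.
Year 6: $129,708 × 3/36 = $10,809. Book value $46,509.
Year 7: $129,708 × 2/36 = $7,206. Book value $39,303.
Year 8: $129,708 × 1/36 = $3,603. Book value $35,700.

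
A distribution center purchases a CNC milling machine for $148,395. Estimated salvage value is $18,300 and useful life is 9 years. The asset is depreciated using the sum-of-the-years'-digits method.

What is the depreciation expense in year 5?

$14,455

Depreciable base = $148,395 − $18,300 = $130,095.
Sum of the years' digits = 9+8+7+6+5+4+3+2+1 = 45.
Year 1: $130,095 × 9/45 = $26,019. Book value $122,376.
Year 2: $130,095 × 8/45 = $23,128. Book value $99,248.
Year 3: $130,095 × 7/45 = $20,237. Book value $79,011.
Year 4: $130,095 × 6/45 = $17,346. Book value $61,665.
Year 5: $130,095 × 5/45 = $14,455. Book value $47,210.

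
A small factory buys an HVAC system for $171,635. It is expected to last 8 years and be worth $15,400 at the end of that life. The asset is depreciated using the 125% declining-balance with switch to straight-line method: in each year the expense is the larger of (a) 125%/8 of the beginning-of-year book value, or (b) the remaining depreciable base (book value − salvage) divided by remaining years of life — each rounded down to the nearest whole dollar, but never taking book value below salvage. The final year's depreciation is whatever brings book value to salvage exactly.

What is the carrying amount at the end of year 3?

Depreciable base = $171,635 − $15,400 = $156,235.
Year 1: DB = ⌊$171,635 × 125%/8⌋ = $26,817; SL = ⌊$156,235/8⌋ = $19,529 → take DB $26,817. Book value $144,818.
Year 2: DB = ⌊$144,818 × 125%/8⌋ = $22,627; SL = ⌊$129,418/7⌋ = $18,488 → take DB $22,627. Book value $122,191.
Year 3: DB = ⌊$122,191 × 125%/8⌋ = $19,092; SL = ⌊$106,791/6⌋ = $17,798 → take DB $19,092. Book value $103,099.

$103,099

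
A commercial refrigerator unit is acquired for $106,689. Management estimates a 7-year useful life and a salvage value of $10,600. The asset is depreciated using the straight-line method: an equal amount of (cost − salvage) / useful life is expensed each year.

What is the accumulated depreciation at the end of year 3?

$41,181

Depreciable base = $106,689 − $10,600 = $96,089.
Annual expense = $96,089 / 7 = $13,727.
End of year 1: book value $92,962.
End of year 2: book value $79,235.
End of year 3: book value $65,508.
Accumulated through year 3 = $106,689 − $65,508 = $41,181.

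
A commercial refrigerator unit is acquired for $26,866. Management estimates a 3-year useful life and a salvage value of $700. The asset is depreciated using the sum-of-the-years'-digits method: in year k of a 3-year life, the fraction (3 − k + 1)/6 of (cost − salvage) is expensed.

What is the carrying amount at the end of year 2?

Depreciable base = $26,866 − $700 = $26,166.
Sum of the years' digits = 3+2+1 = 6.
Year 1: $26,166 × 3/6 = $13,083. Book value $13,783.
Year 2: $26,166 × 2/6 = $8,722. Book value $5,061.

$5,061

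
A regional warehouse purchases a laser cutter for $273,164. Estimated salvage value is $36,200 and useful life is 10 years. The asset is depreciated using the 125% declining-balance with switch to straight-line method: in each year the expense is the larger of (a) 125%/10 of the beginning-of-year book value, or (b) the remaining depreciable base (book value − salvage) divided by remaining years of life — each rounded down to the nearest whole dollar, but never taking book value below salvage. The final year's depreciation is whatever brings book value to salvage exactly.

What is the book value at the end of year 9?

$56,855

Depreciable base = $273,164 − $36,200 = $236,964.
Year 1: DB = ⌊$273,164 × 125%/10⌋ = $34,145; SL = ⌊$236,964/10⌋ = $23,696 → take DB $34,145. Book value $239,019.
Year 2: DB = ⌊$239,019 × 125%/10⌋ = $29,877; SL = ⌊$202,819/9⌋ = $22,535 → take DB $29,877. Book value $209,142.
Year 3: DB = ⌊$209,142 × 125%/10⌋ = $26,142; SL = ⌊$172,942/8⌋ = $21,617 → take DB $26,142. Book value $183,000.
Year 4: DB = ⌊$183,000 × 125%/10⌋ = $22,875; SL = ⌊$146,800/7⌋ = $20,971 → take DB $22,875. Book value $160,125.
Year 5: DB = ⌊$160,125 × 125%/10⌋ = $20,015; SL = ⌊$123,925/6⌋ = $20,654 → take SL $20,654. Book value $139,471.
Year 6: DB = ⌊$139,471 × 125%/10⌋ = $17,433; SL = ⌊$103,271/5⌋ = $20,654 → take SL $20,654. Book value $118,817.
Year 7: DB = ⌊$118,817 × 125%/10⌋ = $14,852; SL = ⌊$82,617/4⌋ = $20,654 → take SL $20,654. Book value $98,163.
Year 8: DB = ⌊$98,163 × 125%/10⌋ = $12,270; SL = ⌊$61,963/3⌋ = $20,654 → take SL $20,654. Book value $77,509.
Year 9: DB = ⌊$77,509 × 125%/10⌋ = $9,688; SL = ⌊$41,309/2⌋ = $20,654 → take SL $20,654. Book value $56,855.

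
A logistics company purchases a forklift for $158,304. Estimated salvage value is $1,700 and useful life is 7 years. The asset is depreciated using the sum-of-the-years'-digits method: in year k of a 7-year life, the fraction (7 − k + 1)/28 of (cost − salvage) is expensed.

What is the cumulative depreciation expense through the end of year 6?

$151,011

Depreciable base = $158,304 − $1,700 = $156,604.
Sum of the years' digits = 7+6+5+4+3+2+1 = 28.
Year 1: $156,604 × 7/28 = $39,151. Book value $119,153.
Year 2: $156,604 × 6/28 = $33,558. Book value $85,595.
Year 3: $156,604 × 5/28 = $27,965. Book value $57,630.
Year 4: $156,604 × 4/28 = $22,372. Book value $35,258.
Year 5: $156,604 × 3/28 = $16,779. Book value $18,479.
Year 6: $156,604 × 2/28 = $11,186. Book value $7,293.
Accumulated through year 6 = $158,304 − $7,293 = $151,011.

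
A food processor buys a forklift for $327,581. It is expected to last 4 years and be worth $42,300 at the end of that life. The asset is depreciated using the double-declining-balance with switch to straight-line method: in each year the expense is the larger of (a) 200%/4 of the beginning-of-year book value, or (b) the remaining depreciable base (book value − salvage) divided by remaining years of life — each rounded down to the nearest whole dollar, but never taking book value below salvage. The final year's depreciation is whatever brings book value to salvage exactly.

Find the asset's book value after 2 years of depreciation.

$81,896

Depreciable base = $327,581 − $42,300 = $285,281.
Year 1: DB = ⌊$327,581 × 200%/4⌋ = $163,790; SL = ⌊$285,281/4⌋ = $71,320 → take DB $163,790. Book value $163,791.
Year 2: DB = ⌊$163,791 × 200%/4⌋ = $81,895; SL = ⌊$121,491/3⌋ = $40,497 → take DB $81,895. Book value $81,896.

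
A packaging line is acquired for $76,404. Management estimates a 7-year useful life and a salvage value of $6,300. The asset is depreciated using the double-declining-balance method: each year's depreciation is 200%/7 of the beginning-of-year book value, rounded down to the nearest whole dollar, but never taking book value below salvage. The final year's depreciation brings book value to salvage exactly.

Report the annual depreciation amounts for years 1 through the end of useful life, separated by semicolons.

$21,829; $15,592; $11,138; $7,955; $5,682; $4,059; $3,849

Depreciable base = $76,404 − $6,300 = $70,104.
Year 1: ⌊$76,404 × 200%/7⌋ = $21,829. Book value $54,575.
Year 2: ⌊$54,575 × 200%/7⌋ = $15,592. Book value $38,983.
Year 3: ⌊$38,983 × 200%/7⌋ = $11,138. Book value $27,845.
Year 4: ⌊$27,845 × 200%/7⌋ = $7,955. Book value $19,890.
Year 5: ⌊$19,890 × 200%/7⌋ = $5,682. Book value $14,208.
Year 6: ⌊$14,208 × 200%/7⌋ = $4,059. Book value $10,149.
Year 7 (final): $10,149 − $6,300 = $3,849. Book value $6,300.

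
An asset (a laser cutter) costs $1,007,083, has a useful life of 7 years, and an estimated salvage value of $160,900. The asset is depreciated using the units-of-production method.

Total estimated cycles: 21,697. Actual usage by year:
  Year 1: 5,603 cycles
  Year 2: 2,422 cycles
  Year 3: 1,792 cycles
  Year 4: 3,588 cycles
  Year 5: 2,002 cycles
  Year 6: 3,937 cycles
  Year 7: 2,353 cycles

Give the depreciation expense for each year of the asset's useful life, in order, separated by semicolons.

$218,517; $94,458; $69,888; $139,932; $78,078; $153,543; $91,767

Depreciable base = $1,007,083 − $160,900 = $846,183.
Rate = $846,183 / 21,697 cycles = $39 per cycle.
Year 1: 5,603 × $39 = $218,517. Book value $788,566.
Year 2: 2,422 × $39 = $94,458. Book value $694,108.
Year 3: 1,792 × $39 = $69,888. Book value $624,220.
Year 4: 3,588 × $39 = $139,932. Book value $484,288.
Year 5: 2,002 × $39 = $78,078. Book value $406,210.
Year 6: 3,937 × $39 = $153,543. Book value $252,667.
Year 7: 2,353 × $39 = $91,767. Book value $160,900.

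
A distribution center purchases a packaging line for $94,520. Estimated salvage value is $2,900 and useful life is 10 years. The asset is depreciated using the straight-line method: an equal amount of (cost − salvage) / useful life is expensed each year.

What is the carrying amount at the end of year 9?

$12,062

Depreciable base = $94,520 − $2,900 = $91,620.
Annual expense = $91,620 / 10 = $9,162.
End of year 1: book value $85,358.
End of year 2: book value $76,196.
End of year 3: book value $67,034.
End of year 4: book value $57,872.
End of year 5: book value $48,710.
End of year 6: book value $39,548.
End of year 7: book value $30,386.
End of year 8: book value $21,224.
End of year 9: book value $12,062.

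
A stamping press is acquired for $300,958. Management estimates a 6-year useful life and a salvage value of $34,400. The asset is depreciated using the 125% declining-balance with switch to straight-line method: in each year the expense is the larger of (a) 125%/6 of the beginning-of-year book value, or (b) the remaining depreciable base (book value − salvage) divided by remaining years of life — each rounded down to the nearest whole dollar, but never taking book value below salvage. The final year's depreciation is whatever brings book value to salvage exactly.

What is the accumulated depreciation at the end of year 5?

Depreciable base = $300,958 − $34,400 = $266,558.
Year 1: DB = ⌊$300,958 × 125%/6⌋ = $62,699; SL = ⌊$266,558/6⌋ = $44,426 → take DB $62,699. Book value $238,259.
Year 2: DB = ⌊$238,259 × 125%/6⌋ = $49,637; SL = ⌊$203,859/5⌋ = $40,771 → take DB $49,637. Book value $188,622.
Year 3: DB = ⌊$188,622 × 125%/6⌋ = $39,296; SL = ⌊$154,222/4⌋ = $38,555 → take DB $39,296. Book value $149,326.
Year 4: DB = ⌊$149,326 × 125%/6⌋ = $31,109; SL = ⌊$114,926/3⌋ = $38,308 → take SL $38,308. Book value $111,018.
Year 5: DB = ⌊$111,018 × 125%/6⌋ = $23,128; SL = ⌊$76,618/2⌋ = $38,309 → take SL $38,309. Book value $72,709.
Accumulated through year 5 = $300,958 − $72,709 = $228,249.

$228,249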